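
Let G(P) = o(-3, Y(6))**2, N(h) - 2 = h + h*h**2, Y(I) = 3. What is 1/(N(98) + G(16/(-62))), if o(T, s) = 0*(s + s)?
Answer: 1/941292 ≈ 1.0624e-6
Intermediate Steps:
o(T, s) = 0 (o(T, s) = 0*(2*s) = 0)
N(h) = 2 + h + h**3 (N(h) = 2 + (h + h*h**2) = 2 + (h + h**3) = 2 + h + h**3)
G(P) = 0 (G(P) = 0**2 = 0)
1/(N(98) + G(16/(-62))) = 1/((2 + 98 + 98**3) + 0) = 1/((2 + 98 + 941192) + 0) = 1/(941292 + 0) = 1/941292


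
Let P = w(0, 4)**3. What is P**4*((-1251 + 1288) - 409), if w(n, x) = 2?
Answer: -1523712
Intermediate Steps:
P = 8 (P = 2**3 = 8)
P**4*((-1251 + 1288) - 409) = 8**4*((-1251 + 1288) - 409) = 4096*(37 - 409) = 4096*(-372) = -1523712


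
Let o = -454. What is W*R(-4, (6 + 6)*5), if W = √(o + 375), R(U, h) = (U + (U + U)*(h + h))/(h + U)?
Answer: -241*I*√79/14 ≈ -153.0*I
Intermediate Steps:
R(U, h) = (U + 4*U*h)/(U + h) (R(U, h) = (U + (2*U)*(2*h))/(U + h) = (U + 4*U*h)/(U + h))
W = I*√79 (W = √(-454 + 375) = √(-79) = I*√79 ≈ 8.8882*I)
W*R(-4, (6 + 6)*5) = (I*√79)*(-4*(1 + 4*((6 + 6)*5))/(-4 + (6 + 6)*5)) = (I*√79)*(-4*(1 + 4*(12*5))/(-4 + 12*5)) = (I*√79)*(-4*(1 + 4*60)/(-4 + 60)) = (I*√79)*(-4*(1 + 240)/56) = (I*√79)*(-4*1/56*241) = (I*√79)*(-241/14) = -241*I*√79/14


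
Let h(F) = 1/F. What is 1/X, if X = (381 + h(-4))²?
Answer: 16/2319529 ≈ 6.8979e-6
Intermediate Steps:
X = 2319529/16 (X = (381 + 1/(-4))² = (381 - ¼)² = (1523/4)² = 2319529/16 ≈ 1.4497e+5)
1/X = 1/(2319529/16) = 16/2319529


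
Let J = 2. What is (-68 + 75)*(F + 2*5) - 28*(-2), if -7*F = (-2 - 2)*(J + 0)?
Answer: 134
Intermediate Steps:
F = 8/7 (F = -(-2 - 2)*(2 + 0)/7 = -(-4)*2/7 = -⅐*(-8) = 8/7 ≈ 1.1429)
(-68 + 75)*(F + 2*5) - 28*(-2) = (-68 + 75)*(8/7 + 2*5) - 28*(-2) = 7*(8/7 + 10) + 56 = 7*(78/7) + 56 = 78 + 56 = 134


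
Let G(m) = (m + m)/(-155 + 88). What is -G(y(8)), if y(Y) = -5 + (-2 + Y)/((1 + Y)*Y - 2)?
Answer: -344/2345 ≈ -0.14670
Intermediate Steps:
y(Y) = -5 + (-2 + Y)/(-2 + Y*(1 + Y)) (y(Y) = -5 + (-2 + Y)/(Y*(1 + Y) - 2) = -5 + (-2 + Y)/(-2 + Y*(1 + Y)))
G(m) = -2*m/67 (G(m) = (2*m)/(-67) = (2*m)*(-1/67) = -2*m/67)
-G(y(8)) = -(-2)*(8 - 5*8² - 4*8)/(-2 + 8 + 8²)/67 = -(-2)*(8 - 5*64 - 32)/(-2 + 8 + 64)/67 = -(-2)*(8 - 320 - 32)/70/67 = -(-2)*(1/70)*(-344)/67 = -(-2)*(-172)/(67*35) = -1*344/2345 = -344/2345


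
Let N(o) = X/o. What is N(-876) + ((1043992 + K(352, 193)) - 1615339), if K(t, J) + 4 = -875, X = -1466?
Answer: -250634255/438 ≈ -5.7222e+5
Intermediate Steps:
K(t, J) = -879 (K(t, J) = -4 - 875 = -879)
N(o) = -1466/o
N(-876) + ((1043992 + K(352, 193)) - 1615339) = -1466/(-876) + ((1043992 - 879) - 1615339) = -1466*(-1/876) + (1043113 - 1615339) = 733/438 - 572226 = -250634255/438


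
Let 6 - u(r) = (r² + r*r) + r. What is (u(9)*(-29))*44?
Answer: 210540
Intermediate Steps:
u(r) = 6 - r - 2*r² (u(r) = 6 - ((r² + r*r) + r) = 6 - ((r² + r²) + r) = 6 - (2*r² + r) = 6 - (r + 2*r²) = 6 + (-r - 2*r²) = 6 - r - 2*r²)
(u(9)*(-29))*44 = ((6 - 1*9 - 2*9²)*(-29))*44 = ((6 - 9 - 2*81)*(-29))*44 = ((6 - 9 - 162)*(-29))*44 = -165*(-29)*44 = 4785*44 = 210540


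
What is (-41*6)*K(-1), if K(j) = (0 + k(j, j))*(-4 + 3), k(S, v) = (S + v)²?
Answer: 984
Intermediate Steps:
K(j) = -4*j² (K(j) = (0 + (j + j)²)*(-4 + 3) = (0 + (2*j)²)*(-1) = (0 + 4*j²)*(-1) = (4*j²)*(-1) = -4*j²)
(-41*6)*K(-1) = (-41*6)*(-4*(-1)²) = -(-984) = -246*(-4) = 984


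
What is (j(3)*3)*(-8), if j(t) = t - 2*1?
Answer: -24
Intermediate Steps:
j(t) = -2 + t (j(t) = t - 2 = -2 + t)
(j(3)*3)*(-8) = ((-2 + 3)*3)*(-8) = (1*3)*(-8) = 3*(-8) = -24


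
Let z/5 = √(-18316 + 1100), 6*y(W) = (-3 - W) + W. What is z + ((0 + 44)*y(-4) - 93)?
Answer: -115 + 40*I*√269 ≈ -115.0 + 656.05*I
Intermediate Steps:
y(W) = -½ (y(W) = ((-3 - W) + W)/6 = (⅙)*(-3) = -½)
z = 40*I*√269 (z = 5*√(-18316 + 1100) = 5*√(-17216) = 5*(8*I*√269) = 40*I*√269 ≈ 656.05*I)
z + ((0 + 44)*y(-4) - 93) = 40*I*√269 + ((0 + 44)*(-½) - 93) = 40*I*√269 + (44*(-½) - 93) = 40*I*√269 + (-22 - 93) = 40*I*√269 - 115 = -115 + 40*I*√269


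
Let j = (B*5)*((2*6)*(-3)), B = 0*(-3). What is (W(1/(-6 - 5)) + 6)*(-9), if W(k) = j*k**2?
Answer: -54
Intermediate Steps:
B = 0
j = 0 (j = (0*5)*((2*6)*(-3)) = 0*(12*(-3)) = 0*(-36) = 0)
W(k) = 0 (W(k) = 0*k**2 = 0)
(W(1/(-6 - 5)) + 6)*(-9) = (0 + 6)*(-9) = 6*(-9) = -54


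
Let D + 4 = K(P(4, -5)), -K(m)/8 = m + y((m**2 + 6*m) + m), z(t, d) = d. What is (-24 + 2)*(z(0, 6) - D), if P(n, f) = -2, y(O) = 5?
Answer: -748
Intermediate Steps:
K(m) = -40 - 8*m (K(m) = -8*(m + 5) = -8*(5 + m) = -40 - 8*m)
D = -28 (D = -4 + (-40 - 8*(-2)) = -4 + (-40 + 16) = -4 - 24 = -28)
(-24 + 2)*(z(0, 6) - D) = (-24 + 2)*(6 - 1*(-28)) = -22*(6 + 28) = -22*34 = -748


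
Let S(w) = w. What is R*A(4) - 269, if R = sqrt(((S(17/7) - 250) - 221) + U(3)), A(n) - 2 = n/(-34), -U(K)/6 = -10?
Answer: -269 + 64*I*sqrt(5005)/119 ≈ -269.0 + 38.048*I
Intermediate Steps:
U(K) = 60 (U(K) = -6*(-10) = 60)
A(n) = 2 - n/34 (A(n) = 2 + n/(-34) = 2 + n*(-1/34) = 2 - n/34)
R = 2*I*sqrt(5005)/7 (R = sqrt(((17/7 - 250) - 221) + 60) = sqrt((-1733/7 - 221) + 60) = sqrt(-3280/7 + 60) = sqrt(-2860/7) = 2*I*sqrt(5005)/7 ≈ 20.213*I)
R*A(4) - 269 = (2*I*sqrt(5005)/7)*(2 - 1/34*4) - 269 = (2*I*sqrt(5005)/7)*(2 - 2/17) - 269 = (2*I*sqrt(5005)/7)*(32/17) - 269 = 64*I*sqrt(5005)/119 - 269 = -269 + 64*I*sqrt(5005)/119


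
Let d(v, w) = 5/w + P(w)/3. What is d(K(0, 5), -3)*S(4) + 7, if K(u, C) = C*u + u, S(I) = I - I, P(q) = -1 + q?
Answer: 7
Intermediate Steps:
S(I) = 0
K(u, C) = u + C*u
d(v, w) = -⅓ + 5/w + w/3 (d(v, w) = 5/w + (-1 + w)/3 = 5/w + (-1 + w)*(⅓) = 5/w + (-⅓ + w/3) = -⅓ + 5/w + w/3)
d(K(0, 5), -3)*S(4) + 7 = ((⅓)*(15 - 3*(-1 - 3))/(-3))*0 + 7 = ((⅓)*(-⅓)*(15 - 3*(-4)))*0 + 7 = ((⅓)*(-⅓)*(15 + 12))*0 + 7 = ((⅓)*(-⅓)*27)*0 + 7 = -3*0 + 7 = 0 + 7 = 7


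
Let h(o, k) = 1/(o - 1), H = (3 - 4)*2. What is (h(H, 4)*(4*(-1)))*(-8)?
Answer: -32/3 ≈ -10.667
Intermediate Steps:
H = -2 (H = -1*2 = -2)
h(o, k) = 1/(-1 + o)
(h(H, 4)*(4*(-1)))*(-8) = ((4*(-1))/(-1 - 2))*(-8) = (-4/(-3))*(-8) = -⅓*(-4)*(-8) = (4/3)*(-8) = -32/3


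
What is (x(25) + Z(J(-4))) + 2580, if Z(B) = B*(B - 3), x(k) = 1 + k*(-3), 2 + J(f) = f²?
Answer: 2660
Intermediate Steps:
J(f) = -2 + f²
x(k) = 1 - 3*k
Z(B) = B*(-3 + B)
(x(25) + Z(J(-4))) + 2580 = ((1 - 3*25) + (-2 + (-4)²)*(-3 + (-2 + (-4)²))) + 2580 = ((1 - 75) + (-2 + 16)*(-3 + (-2 + 16))) + 2580 = (-74 + 14*(-3 + 14)) + 2580 = (-74 + 14*11) + 2580 = (-74 + 154) + 2580 = 80 + 2580 = 2660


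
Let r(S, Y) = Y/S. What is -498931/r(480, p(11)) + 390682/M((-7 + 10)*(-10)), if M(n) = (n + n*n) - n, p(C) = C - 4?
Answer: -107767728613/3150 ≈ -3.4212e+7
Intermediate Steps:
p(C) = -4 + C
M(n) = n² (M(n) = (n + n²) - n = n²)
-498931/r(480, p(11)) + 390682/M((-7 + 10)*(-10)) = -498931*480/(-4 + 11) + 390682/(((-7 + 10)*(-10))²) = -498931/(7*(1/480)) + 390682/((3*(-10))²) = -498931/7/480 + 390682/((-30)²) = -498931*480/7 + 390682/900 = -239486880/7 + 390682*(1/900) = -239486880/7 + 195341/450 = -107767728613/3150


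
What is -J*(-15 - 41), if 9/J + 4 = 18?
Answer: 36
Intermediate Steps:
J = 9/14 (J = 9/(-4 + 18) = 9/14 ≈ 0.64286)
-J*(-15 - 41) = -9*(-15 - 41)/14 = -9*(-56)/14 = -1*(-36) = 36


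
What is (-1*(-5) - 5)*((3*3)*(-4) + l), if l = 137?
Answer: 0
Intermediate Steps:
(-1*(-5) - 5)*((3*3)*(-4) + l) = (-1*(-5) - 5)*((3*3)*(-4) + 137) = (5 - 5)*(9*(-4) + 137) = 0*(-36 + 137) = 0*101 = 0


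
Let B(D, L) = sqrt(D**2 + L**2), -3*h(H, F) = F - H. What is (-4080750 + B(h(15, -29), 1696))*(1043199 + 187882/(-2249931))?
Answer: -3192677572081666750/749977 + 9388502325548*sqrt(1618105)/6749793 ≈ -4.2553e+12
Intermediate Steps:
h(H, F) = -F/3 + H/3 (h(H, F) = -(F - H)/3 = -F/3 + H/3)
(-4080750 + B(h(15, -29), 1696))*(1043199 + 187882/(-2249931)) = (-4080750 + sqrt((-1/3*(-29) + (1/3)*15)**2 + 1696**2))*(1043199 + 187882/(-2249931)) = (-4080750 + sqrt((29/3 + 5)**2 + 2876416))*(1043199 + 187882*(-1/2249931)) = (-4080750 + sqrt((44/3)**2 + 2876416))*(1043199 - 187882/2249931) = (-4080750 + sqrt(1936/9 + 2876416))*(2347125581387/2249931) = (-4080750 + sqrt(25889680/9))*(2347125581387/2249931) = (-4080750 + 4*sqrt(1618105)/3)*(2347125581387/2249931) = -3192677572081666750/749977 + 9388502325548*sqrt(1618105)/6749793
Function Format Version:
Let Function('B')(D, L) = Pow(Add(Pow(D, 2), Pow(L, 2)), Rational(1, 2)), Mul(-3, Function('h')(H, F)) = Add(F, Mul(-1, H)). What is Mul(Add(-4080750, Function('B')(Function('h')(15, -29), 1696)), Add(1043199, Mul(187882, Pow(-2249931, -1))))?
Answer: Add(Rational(-3192677572081666750, 749977), Mul(Rational(9388502325548, 6749793), Pow(1618105, Rational(1, 2)))) ≈ -4.2553e+12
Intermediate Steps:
Function('h')(H, F) = Add(Mul(Rational(-1, 3), F), Mul(Rational(1, 3), H)) (Function('h')(H, F) = Mul(Rational(-1, 3), Add(F, Mul(-1, H))) = Add(Mul(Rational(-1, 3), F), Mul(Rational(1, 3), H)))
Mul(Add(-4080750, Function('B')(Function('h')(15, -29), 1696)), Add(1043199, Mul(187882, Pow(-2249931, -1)))) = Mul(Add(-4080750, Pow(Add(Pow(Add(Mul(Rational(-1, 3), -29), Mul(Rational(1, 3), 15)), 2), Pow(1696, 2)), Rational(1, 2))), Add(1043199, Mul(187882, Pow(-2249931, -1)))) = Mul(Add(-4080750, Pow(Add(Pow(Add(Rational(29, 3), 5), 2), 2876416), Rational(1, 2))), Add(1043199, Mul(187882, Rational(-1, 2249931)))) = Mul(Add(-4080750, Pow(Add(Pow(Rational(44, 3), 2), 2876416), Rational(1, 2))), Add(1043199, Rational(-187882, 2249931))) = Mul(Add(-4080750, Pow(Add(Rational(1936, 9), 2876416), Rational(1, 2))), Rational(2347125581387, 2249931)) = Mul(Add(-4080750, Pow(Rational(25889680, 9), Rational(1, 2))), Rational(2347125581387, 2249931)) = Mul(Add(-4080750, Mul(Rational(4, 3), Pow(1618105, Rational(1, 2)))), Rational(2347125581387, 2249931)) = Add(Rational(-3192677572081666750, 749977), Mul(Rational(9388502325548, 6749793), Pow(1618105, Rational(1, 2))))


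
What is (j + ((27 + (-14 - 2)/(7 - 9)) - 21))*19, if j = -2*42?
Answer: -1330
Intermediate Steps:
j = -84
(j + ((27 + (-14 - 2)/(7 - 9)) - 21))*19 = (-84 + ((27 + (-14 - 2)/(7 - 9)) - 21))*19 = (-84 + ((27 - 16/(-2)) - 21))*19 = (-84 + ((27 - 16*(-½)) - 21))*19 = (-84 + ((27 + 8) - 21))*19 = (-84 + (35 - 21))*19 = (-84 + 14)*19 = -70*19 = -1330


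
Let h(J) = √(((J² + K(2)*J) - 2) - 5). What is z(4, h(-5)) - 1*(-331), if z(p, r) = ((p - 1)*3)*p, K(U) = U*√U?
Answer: 367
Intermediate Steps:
K(U) = U^(3/2)
h(J) = √(-7 + J² + 2*J*√2) (h(J) = √(((J² + 2^(3/2)*J) - 2) - 5) = √(((J² + (2*√2)*J) - 2) - 5) = √(((J² + 2*J*√2) - 2) - 5) = √((-2 + J² + 2*J*√2) - 5) = √(-7 + J² + 2*J*√2))
z(p, r) = p*(-3 + 3*p) (z(p, r) = ((-1 + p)*3)*p = (-3 + 3*p)*p = p*(-3 + 3*p))
z(4, h(-5)) - 1*(-331) = 3*4*(-1 + 4) - 1*(-331) = 3*4*3 + 331 = 36 + 331 = 367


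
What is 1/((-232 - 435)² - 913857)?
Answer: -1/468968 ≈ -2.1323e-6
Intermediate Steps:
1/((-232 - 435)² - 913857) = 1/((-667)² - 913857) = 1/(444889 - 913857) = 1/(-468968) = -1/468968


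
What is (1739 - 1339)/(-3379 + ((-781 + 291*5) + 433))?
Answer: -25/142 ≈ -0.17606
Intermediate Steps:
(1739 - 1339)/(-3379 + ((-781 + 291*5) + 433)) = 400/(-3379 + ((-781 + 1455) + 433)) = 400/(-3379 + (674 + 433)) = 400/(-3379 + 1107) = 400/(-2272) = 400*(-1/2272) = -25/142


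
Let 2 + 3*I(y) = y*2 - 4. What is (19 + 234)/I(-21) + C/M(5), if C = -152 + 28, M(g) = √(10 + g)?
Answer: -253/16 - 124*√15/15 ≈ -47.829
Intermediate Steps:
I(y) = -2 + 2*y/3 (I(y) = -⅔ + (y*2 - 4)/3 = -⅔ + (2*y - 4)/3 = -⅔ + (-4 + 2*y)/3 = -⅔ + (-4/3 + 2*y/3) = -2 + 2*y/3)
C = -124
(19 + 234)/I(-21) + C/M(5) = (19 + 234)/(-2 + (⅔)*(-21)) - 124/√(10 + 5) = 253/(-2 - 14) - 124*√15/15 = 253/(-16) - 124*√15/15 = 253*(-1/16) - 124*√15/15 = -253/16 - 124*√15/15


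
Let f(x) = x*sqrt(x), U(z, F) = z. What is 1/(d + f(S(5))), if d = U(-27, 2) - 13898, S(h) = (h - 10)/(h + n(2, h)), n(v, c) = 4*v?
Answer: -1223729/17040426330 + 13*I*sqrt(65)/85202131650 ≈ -7.1813e-5 + 1.2301e-9*I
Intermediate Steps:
S(h) = (-10 + h)/(8 + h) (S(h) = (h - 10)/(h + 4*2) = (-10 + h)/(h + 8) = (-10 + h)/(8 + h))
f(x) = x**(3/2)
d = -13925 (d = -27 - 13898 = -13925)
1/(d + f(S(5))) = 1/(-13925 + ((-10 + 5)/(8 + 5))**(3/2)) = 1/(-13925 + (-5/13)**(3/2)) = 1/(-13925 - 5*I*sqrt(65)/169)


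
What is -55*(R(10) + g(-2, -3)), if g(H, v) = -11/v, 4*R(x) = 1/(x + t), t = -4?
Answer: -4895/24 ≈ -203.96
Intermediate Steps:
R(x) = 1/(4*(-4 + x)) (R(x) = 1/(4*(x - 4)) = 1/(4*(-4 + x)))
-55*(R(10) + g(-2, -3)) = -55*(1/(4*(-4 + 10)) - 11/(-3)) = -55*((¼)/6 - 11*(-⅓)) = -55*((¼)*(⅙) + 11/3) = -55*(1/24 + 11/3) = -55*89/24 = -4895/24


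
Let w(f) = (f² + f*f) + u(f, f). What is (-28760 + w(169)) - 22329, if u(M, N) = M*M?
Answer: 34594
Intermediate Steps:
u(M, N) = M²
w(f) = 3*f² (w(f) = (f² + f*f) + f² = (f² + f²) + f² = 2*f² + f² = 3*f²)
(-28760 + w(169)) - 22329 = (-28760 + 3*169²) - 22329 = (-28760 + 3*28561) - 22329 = (-28760 + 85683) - 22329 = 56923 - 22329 = 34594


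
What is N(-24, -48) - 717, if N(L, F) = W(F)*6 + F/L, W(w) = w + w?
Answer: -1291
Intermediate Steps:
W(w) = 2*w
N(L, F) = 12*F + F/L (N(L, F) = (2*F)*6 + F/L = 12*F + F/L)
N(-24, -48) - 717 = (12*(-48) - 48/(-24)) - 717 = (-576 - 48*(-1/24)) - 717 = (-576 + 2) - 717 = -574 - 717 = -1291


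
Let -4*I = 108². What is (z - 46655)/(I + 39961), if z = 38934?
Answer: -7721/37045 ≈ -0.20842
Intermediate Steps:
I = -2916 (I = -¼*108² = -¼*11664 = -2916)
(z - 46655)/(I + 39961) = (38934 - 46655)/(-2916 + 39961) = -7721/37045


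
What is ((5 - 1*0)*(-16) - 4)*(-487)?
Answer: 40908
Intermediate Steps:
((5 - 1*0)*(-16) - 4)*(-487) = ((5 + 0)*(-16) - 4)*(-487) = (5*(-16) - 4)*(-487) = (-80 - 4)*(-487) = -84*(-487) = 40908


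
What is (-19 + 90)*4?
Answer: 284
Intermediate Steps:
(-19 + 90)*4 = 71*4 = 284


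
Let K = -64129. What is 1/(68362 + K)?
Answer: 1/4233 ≈ 0.00023624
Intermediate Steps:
1/(68362 + K) = 1/(68362 - 64129) = 1/4233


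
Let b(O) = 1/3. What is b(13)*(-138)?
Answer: -46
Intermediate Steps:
b(O) = ⅓
b(13)*(-138) = (⅓)*(-138) = -46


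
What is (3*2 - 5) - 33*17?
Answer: -560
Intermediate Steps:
(3*2 - 5) - 33*17 = (6 - 5) - 561 = 1 - 561 = -560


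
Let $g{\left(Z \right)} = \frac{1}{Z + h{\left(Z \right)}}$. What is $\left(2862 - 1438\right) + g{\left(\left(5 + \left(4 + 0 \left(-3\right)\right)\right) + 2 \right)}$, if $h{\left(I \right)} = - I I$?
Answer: $\frac{156639}{110} \approx 1424.0$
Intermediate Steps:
$h{\left(I \right)} = - I^{2}$
$g{\left(Z \right)} = \frac{1}{Z - Z^{2}}$
$\left(2862 - 1438\right) + g{\left(\left(5 + \left(4 + 0 \left(-3\right)\right)\right) + 2 \right)} = \left(2862 - 1438\right) - \frac{1}{\left(\left(5 + \left(4 + 0 \left(-3\right)\right)\right) + 2\right) \left(-1 + \left(\left(5 + \left(4 + 0 \left(-3\right)\right)\right) + 2\right)\right)} = 1424 - \frac{1}{\left(\left(5 + \left(4 + 0\right)\right) + 2\right) \left(-1 + \left(\left(5 + \left(4 + 0\right)\right) + 2\right)\right)} = 1424 - \frac{1}{\left(\left(5 + 4\right) + 2\right) \left(-1 + \left(\left(5 + 4\right) + 2\right)\right)} = 1424 - \frac{1}{\left(9 + 2\right) \left(-1 + \left(9 + 2\right)\right)} = 1424 - \frac{1}{11 \left(-1 + 11\right)} = 1424 - \frac{1}{11 \cdot 10} = 1424 - \frac{1}{11} \cdot \frac{1}{10} = 1424 - \frac{1}{110} = \frac{156639}{110}$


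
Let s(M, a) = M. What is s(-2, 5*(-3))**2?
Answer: 4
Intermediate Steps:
s(-2, 5*(-3))**2 = (-2)**2 = 4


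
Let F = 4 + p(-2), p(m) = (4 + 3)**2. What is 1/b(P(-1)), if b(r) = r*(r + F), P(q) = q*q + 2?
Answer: 1/168 ≈ 0.0059524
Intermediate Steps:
p(m) = 49 (p(m) = 7**2 = 49)
F = 53 (F = 4 + 49 = 53)
P(q) = 2 + q**2 (P(q) = q**2 + 2 = 2 + q**2)
b(r) = r*(53 + r) (b(r) = r*(r + 53) = r*(53 + r))
1/b(P(-1)) = 1/((2 + (-1)**2)*(53 + (2 + (-1)**2))) = 1/((2 + 1)*(53 + (2 + 1))) = 1/(3*(53 + 3)) = 1/(3*56) = 1/168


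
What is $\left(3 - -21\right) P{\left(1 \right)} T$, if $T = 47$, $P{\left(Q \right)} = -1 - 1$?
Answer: $-2256$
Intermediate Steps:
$P{\left(Q \right)} = -2$
$\left(3 - -21\right) P{\left(1 \right)} T = \left(3 - -21\right) \left(-2\right) 47 = \left(3 + 21\right) \left(-2\right) 47 = 24 \left(-2\right) 47 = \left(-48\right) 47 = -2256$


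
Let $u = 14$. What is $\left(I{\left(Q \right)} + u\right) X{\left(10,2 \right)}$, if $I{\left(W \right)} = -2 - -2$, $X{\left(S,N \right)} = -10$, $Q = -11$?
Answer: $-140$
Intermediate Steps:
$I{\left(W \right)} = 0$ ($I{\left(W \right)} = -2 + 2 = 0$)
$\left(I{\left(Q \right)} + u\right) X{\left(10,2 \right)} = \left(0 + 14\right) \left(-10\right) = 14 \left(-10\right) = -140$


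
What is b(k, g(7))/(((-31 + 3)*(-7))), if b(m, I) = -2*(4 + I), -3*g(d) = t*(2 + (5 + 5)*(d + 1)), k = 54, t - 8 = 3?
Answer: 445/147 ≈ 3.0272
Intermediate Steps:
t = 11 (t = 8 + 3 = 11)
g(d) = -44 - 110*d/3 (g(d) = -11*(2 + (5 + 5)*(d + 1))/3 = -11*(2 + 10*(1 + d))/3 = -11*(2 + (10 + 10*d))/3 = -11*(12 + 10*d)/3 = -(132 + 110*d)/3 = -44 - 110*d/3)
b(m, I) = -8 - 2*I
b(k, g(7))/(((-31 + 3)*(-7))) = (-8 - 2*(-44 - 110/3*7))/(((-31 + 3)*(-7))) = (-8 - 2*(-44 - 770/3))/((-28*(-7))) = (-8 - 2*(-902/3))/196 = (-8 + 1804/3)*(1/196) = (1780/3)*(1/196) = 445/147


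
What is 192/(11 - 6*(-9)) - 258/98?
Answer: 1023/3185 ≈ 0.32119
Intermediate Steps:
192/(11 - 6*(-9)) - 258/98 = 192/(11 + 54) - 258*1/98 = 192/65 - 129/49 = 1023/3185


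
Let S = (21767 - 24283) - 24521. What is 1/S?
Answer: -1/27037 ≈ -3.6986e-5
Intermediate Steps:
S = -27037 (S = -2516 - 24521 = -27037)
1/S = 1/(-27037) = -1/27037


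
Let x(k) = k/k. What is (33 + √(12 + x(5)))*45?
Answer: 1485 + 45*√13 ≈ 1647.3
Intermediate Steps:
x(k) = 1
(33 + √(12 + x(5)))*45 = (33 + √(12 + 1))*45 = (33 + √13)*45 = 1485 + 45*√13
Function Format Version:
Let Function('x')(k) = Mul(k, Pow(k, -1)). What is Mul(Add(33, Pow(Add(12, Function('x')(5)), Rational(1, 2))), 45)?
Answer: Add(1485, Mul(45, Pow(13, Rational(1, 2)))) ≈ 1647.3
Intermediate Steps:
Function('x')(k) = 1
Mul(Add(33, Pow(Add(12, Function('x')(5)), Rational(1, 2))), 45) = Mul(Add(33, Pow(Add(12, 1), Rational(1, 2))), 45) = Mul(Add(33, Pow(13, Rational(1, 2))), 45) = Add(1485, Mul(45, Pow(13, Rational(1, 2))))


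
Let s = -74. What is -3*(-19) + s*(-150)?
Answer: 11157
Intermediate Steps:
-3*(-19) + s*(-150) = -3*(-19) - 74*(-150) = 57 + 11100 = 11157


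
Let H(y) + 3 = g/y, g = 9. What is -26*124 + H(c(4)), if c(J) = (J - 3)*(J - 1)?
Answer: -3224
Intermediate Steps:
c(J) = (-1 + J)*(-3 + J) (c(J) = (-3 + J)*(-1 + J) = (-1 + J)*(-3 + J))
H(y) = -3 + 9/y
-26*124 + H(c(4)) = -26*124 + (-3 + 9/(3 + 4² - 4*4)) = -3224 + (-3 + 9/(3 + 16 - 16)) = -3224 + (-3 + 9/3) = -3224 + (-3 + 9*(⅓)) = -3224 + (-3 + 3) = -3224 + 0 = -3224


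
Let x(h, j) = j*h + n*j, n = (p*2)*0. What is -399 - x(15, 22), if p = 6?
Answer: -729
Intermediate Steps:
n = 0 (n = (6*2)*0 = 12*0 = 0)
x(h, j) = h*j (x(h, j) = j*h + 0*j = h*j + 0 = h*j)
-399 - x(15, 22) = -399 - 15*22 = -399 - 1*330 = -399 - 330 = -729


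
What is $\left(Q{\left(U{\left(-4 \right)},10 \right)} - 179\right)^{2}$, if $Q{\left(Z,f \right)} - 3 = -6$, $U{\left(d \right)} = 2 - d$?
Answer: $33124$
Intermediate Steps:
$Q{\left(Z,f \right)} = -3$ ($Q{\left(Z,f \right)} = 3 - 6 = -3$)
$\left(Q{\left(U{\left(-4 \right)},10 \right)} - 179\right)^{2} = \left(-3 - 179\right)^{2} = \left(-182\right)^{2} = 33124$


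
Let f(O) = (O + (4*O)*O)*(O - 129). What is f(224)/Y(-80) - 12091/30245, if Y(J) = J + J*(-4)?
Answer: 2405493739/30245 ≈ 79534.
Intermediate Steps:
f(O) = (-129 + O)*(O + 4*O**2) (f(O) = (O + 4*O**2)*(-129 + O) = (-129 + O)*(O + 4*O**2))
Y(J) = -3*J (Y(J) = J - 4*J = -3*J)
f(224)/Y(-80) - 12091/30245 = (224*(-129 - 515*224 + 4*224**2))/((-3*(-80))) - 12091/30245 = (224*(-129 - 115360 + 4*50176))/240 - 12091*1/30245 = (224*(-129 - 115360 + 200704))*(1/240) - 12091/30245 = (224*85215)*(1/240) - 12091/30245 = 19088160*(1/240) - 12091/30245 = 79534 - 12091/30245 = 2405493739/30245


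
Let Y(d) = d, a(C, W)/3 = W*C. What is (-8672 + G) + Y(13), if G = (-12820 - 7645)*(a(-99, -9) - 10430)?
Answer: 158738346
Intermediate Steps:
a(C, W) = 3*C*W (a(C, W) = 3*(W*C) = 3*(C*W) = 3*C*W)
G = 158747005 (G = (-12820 - 7645)*(3*(-99)*(-9) - 10430) = -20465*(2673 - 10430) = -20465*(-7757) = 158747005)
(-8672 + G) + Y(13) = (-8672 + 158747005) + 13 = 158738333 + 13 = 158738346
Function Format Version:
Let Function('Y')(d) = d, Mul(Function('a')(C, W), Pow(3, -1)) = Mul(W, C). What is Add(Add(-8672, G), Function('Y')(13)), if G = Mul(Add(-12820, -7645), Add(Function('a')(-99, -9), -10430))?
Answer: 158738346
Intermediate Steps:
Function('a')(C, W) = Mul(3, C, W) (Function('a')(C, W) = Mul(3, Mul(W, C)) = Mul(3, Mul(C, W)) = Mul(3, C, W))
G = 158747005 (G = Mul(Add(-12820, -7645), Add(Mul(3, -99, -9), -10430)) = Mul(-20465, Add(2673, -10430)) = Mul(-20465, -7757) = 158747005)
Add(Add(-8672, G), Function('Y')(13)) = Add(Add(-8672, 158747005), 13) = Add(158738333, 13) = 158738346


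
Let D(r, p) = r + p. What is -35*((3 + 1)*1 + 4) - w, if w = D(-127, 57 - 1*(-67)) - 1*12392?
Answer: 12115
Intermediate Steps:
D(r, p) = p + r
w = -12395 (w = ((57 - 1*(-67)) - 127) - 1*12392 = ((57 + 67) - 127) - 12392 = (124 - 127) - 12392 = -3 - 12392 = -12395)
-35*((3 + 1)*1 + 4) - w = -35*((3 + 1)*1 + 4) - 1*(-12395) = -35*(4*1 + 4) + 12395 = -35*(4 + 4) + 12395 = -35*8 + 12395 = -280 + 12395 = 12115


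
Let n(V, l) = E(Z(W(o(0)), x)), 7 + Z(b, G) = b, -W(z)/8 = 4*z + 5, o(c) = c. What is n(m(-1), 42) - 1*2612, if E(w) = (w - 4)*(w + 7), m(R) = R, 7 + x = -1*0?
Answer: -572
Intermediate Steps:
x = -7 (x = -7 - 1*0 = -7 + 0 = -7)
W(z) = -40 - 32*z (W(z) = -8*(4*z + 5) = -8*(5 + 4*z) = -40 - 32*z)
Z(b, G) = -7 + b
E(w) = (-4 + w)*(7 + w)
n(V, l) = 2040 (n(V, l) = -28 + (-7 + (-40 - 32*0))**2 + 3*(-7 + (-40 - 32*0)) = -28 + (-7 + (-40 + 0))**2 + 3*(-7 + (-40 + 0)) = -28 + (-7 - 40)**2 + 3*(-7 - 40) = -28 + (-47)**2 + 3*(-47) = -28 + 2209 - 141 = 2040)
n(m(-1), 42) - 1*2612 = 2040 - 1*2612 = 2040 - 2612 = -572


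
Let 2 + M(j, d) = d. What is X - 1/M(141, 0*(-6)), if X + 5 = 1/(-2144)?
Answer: -9649/2144 ≈ -4.5005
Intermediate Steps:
M(j, d) = -2 + d
X = -10721/2144 (X = -5 + 1/(-2144) = -5 - 1/2144 = -10721/2144 ≈ -5.0005)
X - 1/M(141, 0*(-6)) = -10721/2144 - 1/(-2 + 0*(-6)) = -10721/2144 - 1/(-2 + 0) = -10721/2144 - 1/(-2) = -10721/2144 - 1*(-½) = -10721/2144 + ½ = -9649/2144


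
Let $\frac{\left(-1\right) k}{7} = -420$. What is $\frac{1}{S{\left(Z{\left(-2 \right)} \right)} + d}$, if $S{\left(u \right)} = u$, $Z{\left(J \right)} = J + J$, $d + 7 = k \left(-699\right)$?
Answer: $- \frac{1}{2055071} \approx -4.866 \cdot 10^{-7}$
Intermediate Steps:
$k = 2940$ ($k = \left(-7\right) \left(-420\right) = 2940$)
$d = -2055067$ ($d = -7 + 2940 \left(-699\right) = -7 - 2055060 = -2055067$)
$Z{\left(J \right)} = 2 J$
$\frac{1}{S{\left(Z{\left(-2 \right)} \right)} + d} = \frac{1}{2 \left(-2\right) - 2055067} = \frac{1}{-4 - 2055067} = \frac{1}{-2055071} = - \frac{1}{2055071}$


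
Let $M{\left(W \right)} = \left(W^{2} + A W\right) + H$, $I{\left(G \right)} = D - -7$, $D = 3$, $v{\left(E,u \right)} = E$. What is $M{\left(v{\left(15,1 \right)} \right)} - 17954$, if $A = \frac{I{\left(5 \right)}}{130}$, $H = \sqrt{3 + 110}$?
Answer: $- \frac{230462}{13} + \sqrt{113} \approx -17717.0$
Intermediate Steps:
$H = \sqrt{113} \approx 10.63$
$I{\left(G \right)} = 10$ ($I{\left(G \right)} = 3 - -7 = 3 + 7 = 10$)
$A = \frac{1}{13}$ ($A = \frac{10}{130} = 10 \cdot \frac{1}{130} = \frac{1}{13} \approx 0.076923$)
$M{\left(W \right)} = \sqrt{113} + W^{2} + \frac{W}{13}$ ($M{\left(W \right)} = \left(W^{2} + \frac{W}{13}\right) + \sqrt{113} = \sqrt{113} + W^{2} + \frac{W}{13}$)
$M{\left(v{\left(15,1 \right)} \right)} - 17954 = \left(\sqrt{113} + 15^{2} + \frac{1}{13} \cdot 15\right) - 17954 = \left(\sqrt{113} + 225 + \frac{15}{13}\right) - 17954 = \left(\frac{2940}{13} + \sqrt{113}\right) - 17954 = - \frac{230462}{13} + \sqrt{113}$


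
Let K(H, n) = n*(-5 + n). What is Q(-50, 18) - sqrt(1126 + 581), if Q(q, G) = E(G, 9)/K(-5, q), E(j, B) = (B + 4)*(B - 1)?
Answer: 52/1375 - sqrt(1707) ≈ -41.278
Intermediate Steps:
E(j, B) = (-1 + B)*(4 + B) (E(j, B) = (4 + B)*(-1 + B) = (-1 + B)*(4 + B))
Q(q, G) = 104/(q*(-5 + q)) (Q(q, G) = (-4 + 9**2 + 3*9)/((q*(-5 + q))) = (-4 + 81 + 27)*(1/(q*(-5 + q))) = 104*(1/(q*(-5 + q))) = 104/(q*(-5 + q)))
Q(-50, 18) - sqrt(1126 + 581) = 104/(-50*(-5 - 50)) - sqrt(1126 + 581) = 104*(-1/50)/(-55) - sqrt(1707) = 104*(-1/50)*(-1/55) - sqrt(1707) = 52/1375 - sqrt(1707)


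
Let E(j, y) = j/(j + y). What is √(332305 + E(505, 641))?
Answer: √436422052110/1146 ≈ 576.46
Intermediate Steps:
√(332305 + E(505, 641)) = √(332305 + 505/(505 + 641)) = √(332305 + 505/1146) = √(380822035/1146) = √436422052110/1146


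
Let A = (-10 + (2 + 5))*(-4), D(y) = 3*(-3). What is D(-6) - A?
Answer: -21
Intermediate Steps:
D(y) = -9
A = 12 (A = (-10 + 7)*(-4) = -3*(-4) = 12)
D(-6) - A = -9 - 1*12 = -9 - 12 = -21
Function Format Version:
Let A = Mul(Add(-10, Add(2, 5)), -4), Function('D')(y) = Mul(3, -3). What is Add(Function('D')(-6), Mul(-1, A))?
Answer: -21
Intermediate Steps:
Function('D')(y) = -9
A = 12 (A = Mul(Add(-10, 7), -4) = Mul(-3, -4) = 12)
Add(Function('D')(-6), Mul(-1, A)) = Add(-9, Mul(-1, 12)) = Add(-9, -12) = -21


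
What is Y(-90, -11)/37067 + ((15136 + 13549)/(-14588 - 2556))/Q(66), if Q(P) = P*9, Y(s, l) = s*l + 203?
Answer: 11085691553/377473128912 ≈ 0.029368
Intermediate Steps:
Y(s, l) = 203 + l*s (Y(s, l) = l*s + 203 = 203 + l*s)
Q(P) = 9*P
Y(-90, -11)/37067 + ((15136 + 13549)/(-14588 - 2556))/Q(66) = (203 - 11*(-90))/37067 + ((15136 + 13549)/(-14588 - 2556))/((9*66)) = (203 + 990)*(1/37067) + (28685/(-17144))/594 = 1193*(1/37067) + (28685*(-1/17144))*(1/594) = 1193/37067 - 28685/17144*1/594 = 1193/37067 - 28685/10183536 = 11085691553/377473128912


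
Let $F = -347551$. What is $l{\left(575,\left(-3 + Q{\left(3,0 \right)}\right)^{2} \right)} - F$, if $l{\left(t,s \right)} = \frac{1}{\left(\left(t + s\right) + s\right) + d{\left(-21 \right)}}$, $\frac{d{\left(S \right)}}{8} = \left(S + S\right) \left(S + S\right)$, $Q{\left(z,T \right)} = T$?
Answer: $\frac{5110737456}{14705} \approx 3.4755 \cdot 10^{5}$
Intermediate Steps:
$d{\left(S \right)} = 32 S^{2}$ ($d{\left(S \right)} = 8 \left(S + S\right) \left(S + S\right) = 8 \cdot 2 S 2 S = 8 \cdot 4 S^{2} = 32 S^{2}$)
$l{\left(t,s \right)} = \frac{1}{14112 + t + 2 s}$ ($l{\left(t,s \right)} = \frac{1}{\left(\left(t + s\right) + s\right) + 32 \left(-21\right)^{2}} = \frac{1}{\left(\left(s + t\right) + s\right) + 32 \cdot 441} = \frac{1}{\left(t + 2 s\right) + 14112} = \frac{1}{14112 + t + 2 s}$)
$l{\left(575,\left(-3 + Q{\left(3,0 \right)}\right)^{2} \right)} - F = \frac{1}{14112 + 575 + 2 \left(-3 + 0\right)^{2}} - -347551 = \frac{1}{14112 + 575 + 2 \left(-3\right)^{2}} + 347551 = \frac{1}{14112 + 575 + 2 \cdot 9} + 347551 = \frac{1}{14112 + 575 + 18} + 347551 = \frac{1}{14705} + 347551 = \frac{5110737456}{14705}$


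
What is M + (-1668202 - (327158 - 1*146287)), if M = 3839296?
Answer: 1990223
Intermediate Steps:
M + (-1668202 - (327158 - 1*146287)) = 3839296 + (-1668202 - (327158 - 1*146287)) = 3839296 + (-1668202 - (327158 - 146287)) = 3839296 + (-1668202 - 1*180871) = 3839296 + (-1668202 - 180871) = 3839296 - 1849073 = 1990223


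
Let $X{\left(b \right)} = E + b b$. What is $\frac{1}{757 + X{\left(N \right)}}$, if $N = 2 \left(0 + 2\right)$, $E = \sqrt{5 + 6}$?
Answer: $\frac{773}{597518} - \frac{\sqrt{11}}{597518} \approx 0.0012881$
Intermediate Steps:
$E = \sqrt{11} \approx 3.3166$
$N = 4$ ($N = 2 \cdot 2 = 4$)
$X{\left(b \right)} = \sqrt{11} + b^{2}$ ($X{\left(b \right)} = \sqrt{11} + b b = \sqrt{11} + b^{2}$)
$\frac{1}{757 + X{\left(N \right)}} = \frac{1}{757 + \left(\sqrt{11} + 4^{2}\right)} = \frac{1}{757 + \left(\sqrt{11} + 16\right)} = \frac{1}{757 + \left(16 + \sqrt{11}\right)} = \frac{1}{773 + \sqrt{11}}$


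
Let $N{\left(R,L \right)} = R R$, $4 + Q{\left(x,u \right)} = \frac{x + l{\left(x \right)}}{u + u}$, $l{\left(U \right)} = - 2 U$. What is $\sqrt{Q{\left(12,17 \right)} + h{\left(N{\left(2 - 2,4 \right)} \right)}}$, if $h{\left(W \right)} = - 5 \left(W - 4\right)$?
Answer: $\frac{\sqrt{4522}}{17} \approx 3.9556$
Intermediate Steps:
$Q{\left(x,u \right)} = -4 - \frac{x}{2 u}$ ($Q{\left(x,u \right)} = -4 + \frac{x - 2 x}{u + u} = -4 + \frac{\left(-1\right) x}{2 u} = -4 + - x \frac{1}{2 u} = -4 - \frac{x}{2 u}$)
$N{\left(R,L \right)} = R^{2}$
$h{\left(W \right)} = 20 - 5 W$ ($h{\left(W \right)} = - 5 \left(-4 + W\right) = 20 - 5 W$)
$\sqrt{Q{\left(12,17 \right)} + h{\left(N{\left(2 - 2,4 \right)} \right)}} = \sqrt{\left(-4 - \frac{6}{17}\right) + \left(20 - 5 \left(2 - 2\right)^{2}\right)} = \sqrt{\left(-4 - 6 \cdot \frac{1}{17}\right) + \left(20 - 5 \left(2 - 2\right)^{2}\right)} = \sqrt{\left(-4 - \frac{6}{17}\right) + \left(20 - 5 \cdot 0^{2}\right)} = \sqrt{- \frac{74}{17} + \left(20 - 0\right)} = \sqrt{- \frac{74}{17} + \left(20 + 0\right)} = \sqrt{- \frac{74}{17} + 20} = \sqrt{\frac{266}{17}} = \frac{\sqrt{4522}}{17}$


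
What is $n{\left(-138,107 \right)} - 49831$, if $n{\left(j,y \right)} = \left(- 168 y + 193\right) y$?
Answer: $-1952612$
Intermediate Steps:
$n{\left(j,y \right)} = y \left(193 - 168 y\right)$ ($n{\left(j,y \right)} = \left(193 - 168 y\right) y = y \left(193 - 168 y\right)$)
$n{\left(-138,107 \right)} - 49831 = 107 \left(193 - 17976\right) - 49831 = 107 \left(-17783\right) - 49831 = -1902781 - 49831 = -1952612$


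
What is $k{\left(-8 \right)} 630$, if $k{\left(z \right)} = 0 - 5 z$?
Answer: $25200$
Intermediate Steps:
$k{\left(z \right)} = - 5 z$
$k{\left(-8 \right)} 630 = \left(-5\right) \left(-8\right) 630 = 40 \cdot 630 = 25200$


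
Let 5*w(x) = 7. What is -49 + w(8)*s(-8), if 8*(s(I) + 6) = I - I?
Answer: -287/5 ≈ -57.400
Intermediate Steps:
w(x) = 7/5 (w(x) = (⅕)*7 = 7/5)
s(I) = -6 (s(I) = -6 + (I - I)/8 = -6 + (⅛)*0 = -6 + 0 = -6)
-49 + w(8)*s(-8) = -49 + (7/5)*(-6) = -49 - 42/5 = -287/5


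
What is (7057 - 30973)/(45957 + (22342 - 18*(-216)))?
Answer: -23916/72187 ≈ -0.33131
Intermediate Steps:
(7057 - 30973)/(45957 + (22342 - 18*(-216))) = -23916/(45957 + (22342 - 1*(-3888))) = -23916/(45957 + (22342 + 3888)) = -23916/(45957 + 26230) = -23916/72187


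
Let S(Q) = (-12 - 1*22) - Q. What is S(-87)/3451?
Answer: 53/3451 ≈ 0.015358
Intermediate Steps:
S(Q) = -34 - Q (S(Q) = (-12 - 22) - Q = -34 - Q)
S(-87)/3451 = (-34 - 1*(-87))/3451 = (-34 + 87)*(1/3451) = 53*(1/3451) = 53/3451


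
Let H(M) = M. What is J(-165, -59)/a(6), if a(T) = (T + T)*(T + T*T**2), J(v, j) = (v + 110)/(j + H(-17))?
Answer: 55/202464 ≈ 0.00027165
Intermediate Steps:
J(v, j) = (110 + v)/(-17 + j) (J(v, j) = (v + 110)/(j - 17) = (110 + v)/(-17 + j))
a(T) = 2*T*(T + T**3) (a(T) = (2*T)*(T + T**3) = 2*T*(T + T**3))
J(-165, -59)/a(6) = ((110 - 165)/(-17 - 59))/((2*6**2*(1 + 6**2))) = (-55/(-76))/((2*36*(1 + 36))) = (-1/76*(-55))/((2*36*37)) = (55/76)/2664 = (55/76)*(1/2664) = 55/202464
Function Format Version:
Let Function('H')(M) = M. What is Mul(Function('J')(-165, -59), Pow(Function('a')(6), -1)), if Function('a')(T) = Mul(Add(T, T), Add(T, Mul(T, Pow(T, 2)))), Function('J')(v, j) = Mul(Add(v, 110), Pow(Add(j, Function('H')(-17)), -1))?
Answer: Rational(55, 202464) ≈ 0.00027165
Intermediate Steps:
Function('J')(v, j) = Mul(Pow(Add(-17, j), -1), Add(110, v)) (Function('J')(v, j) = Mul(Add(v, 110), Pow(Add(j, -17), -1)) = Mul(Add(110, v), Pow(Add(-17, j), -1)) = Mul(Pow(Add(-17, j), -1), Add(110, v)))
Function('a')(T) = Mul(2, T, Add(T, Pow(T, 3))) (Function('a')(T) = Mul(Mul(2, T), Add(T, Pow(T, 3))) = Mul(2, T, Add(T, Pow(T, 3))))
Mul(Function('J')(-165, -59), Pow(Function('a')(6), -1)) = Mul(Mul(Pow(Add(-17, -59), -1), Add(110, -165)), Pow(Mul(2, Pow(6, 2), Add(1, Pow(6, 2))), -1)) = Mul(Mul(Pow(-76, -1), -55), Pow(Mul(2, 36, Add(1, 36)), -1)) = Mul(Mul(Rational(-1, 76), -55), Pow(Mul(2, 36, 37), -1)) = Mul(Rational(55, 76), Pow(2664, -1)) = Mul(Rational(55, 76), Rational(1, 2664)) = Rational(55, 202464)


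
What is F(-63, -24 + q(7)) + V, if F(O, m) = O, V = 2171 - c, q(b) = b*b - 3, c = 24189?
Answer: -22081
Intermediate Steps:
q(b) = -3 + b² (q(b) = b² - 3 = -3 + b²)
V = -22018 (V = 2171 - 1*24189 = 2171 - 24189 = -22018)
F(-63, -24 + q(7)) + V = -63 - 22018 = -22081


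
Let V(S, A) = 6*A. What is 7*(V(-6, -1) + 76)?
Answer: 490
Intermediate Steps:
7*(V(-6, -1) + 76) = 7*(6*(-1) + 76) = 7*(-6 + 76) = 7*70 = 490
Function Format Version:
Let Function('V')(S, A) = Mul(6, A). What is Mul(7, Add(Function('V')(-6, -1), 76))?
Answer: 490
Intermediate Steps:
Mul(7, Add(Function('V')(-6, -1), 76)) = Mul(7, Add(Mul(6, -1), 76)) = Mul(7, Add(-6, 76)) = Mul(7, 70) = 490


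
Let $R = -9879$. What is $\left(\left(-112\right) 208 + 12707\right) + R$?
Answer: $-20468$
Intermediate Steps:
$\left(\left(-112\right) 208 + 12707\right) + R = \left(\left(-112\right) 208 + 12707\right) - 9879 = \left(-23296 + 12707\right) - 9879 = -10589 - 9879 = -20468$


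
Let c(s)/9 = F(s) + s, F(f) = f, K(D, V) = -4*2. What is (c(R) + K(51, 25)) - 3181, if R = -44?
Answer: -3981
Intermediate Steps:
K(D, V) = -8
c(s) = 18*s (c(s) = 9*(s + s) = 9*(2*s) = 18*s)
(c(R) + K(51, 25)) - 3181 = (18*(-44) - 8) - 3181 = (-792 - 8) - 3181 = -800 - 3181 = -3981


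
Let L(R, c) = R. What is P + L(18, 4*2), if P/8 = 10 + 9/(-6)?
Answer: 86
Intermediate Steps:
P = 68 (P = 8*(10 + 9/(-6)) = 8*(10 + 9*(-⅙)) = 8*(10 - 3/2) = 8*(17/2) = 68)
P + L(18, 4*2) = 68 + 18 = 86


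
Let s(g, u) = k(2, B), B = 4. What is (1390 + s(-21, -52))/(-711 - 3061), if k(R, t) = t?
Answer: -17/46 ≈ -0.36957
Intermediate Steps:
s(g, u) = 4
(1390 + s(-21, -52))/(-711 - 3061) = (1390 + 4)/(-711 - 3061) = 1394/(-3772) = 1394*(-1/3772) = -17/46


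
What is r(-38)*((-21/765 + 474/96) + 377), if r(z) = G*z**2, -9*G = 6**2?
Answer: -562507673/255 ≈ -2.2059e+6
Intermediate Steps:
G = -4 (G = -1/9*6**2 = -1/9*36 = -4)
r(z) = -4*z**2
r(-38)*((-21/765 + 474/96) + 377) = (-4*(-38)**2)*((-21/765 + 474/96) + 377) = (-4*1444)*((-21*1/765 + 474*(1/96)) + 377) = -5776*((-7/255 + 79/16) + 377) = -5776*(20033/4080 + 377) = -5776*1558193/4080 = -562507673/255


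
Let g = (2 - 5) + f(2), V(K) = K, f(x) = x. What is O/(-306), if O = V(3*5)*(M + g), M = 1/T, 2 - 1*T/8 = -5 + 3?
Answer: 155/3264 ≈ 0.047488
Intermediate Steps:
T = 32 (T = 16 - 8*(-5 + 3) = 16 - 8*(-2) = 16 + 16 = 32)
g = -1 (g = (2 - 5) + 2 = -3 + 2 = -1)
M = 1/32 ≈ 0.031250
O = -465/32 (O = (3*5)*(1/32 - 1) = 15*(-31/32) = -465/32 ≈ -14.531)
O/(-306) = -465/32/(-306) = -465/32*(-1/306) = 155/3264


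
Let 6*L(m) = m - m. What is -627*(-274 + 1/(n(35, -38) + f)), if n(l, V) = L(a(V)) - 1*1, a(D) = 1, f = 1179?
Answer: 10651443/62 ≈ 1.7180e+5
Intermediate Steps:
L(m) = 0 (L(m) = (m - m)/6 = (1/6)*0 = 0)
n(l, V) = -1 (n(l, V) = 0 - 1*1 = 0 - 1 = -1)
-627*(-274 + 1/(n(35, -38) + f)) = -627*(-274 + 1/(-1 + 1179)) = -627*(-274 + 1/1178) = -627*(-322771/1178) = 10651443/62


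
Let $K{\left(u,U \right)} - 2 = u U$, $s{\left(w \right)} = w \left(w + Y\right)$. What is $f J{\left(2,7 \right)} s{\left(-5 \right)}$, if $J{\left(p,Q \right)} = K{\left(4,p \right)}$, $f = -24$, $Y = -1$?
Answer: $-7200$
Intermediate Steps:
$s{\left(w \right)} = w \left(-1 + w\right)$ ($s{\left(w \right)} = w \left(w - 1\right) = w \left(-1 + w\right)$)
$K{\left(u,U \right)} = 2 + U u$ ($K{\left(u,U \right)} = 2 + u U = 2 + U u$)
$J{\left(p,Q \right)} = 2 + 4 p$ ($J{\left(p,Q \right)} = 2 + p 4 = 2 + 4 p$)
$f J{\left(2,7 \right)} s{\left(-5 \right)} = - 24 \left(2 + 4 \cdot 2\right) \left(- 5 \left(-1 - 5\right)\right) = - 24 \left(2 + 8\right) \left(\left(-5\right) \left(-6\right)\right) = \left(-24\right) 10 \cdot 30 = \left(-240\right) 30 = -7200$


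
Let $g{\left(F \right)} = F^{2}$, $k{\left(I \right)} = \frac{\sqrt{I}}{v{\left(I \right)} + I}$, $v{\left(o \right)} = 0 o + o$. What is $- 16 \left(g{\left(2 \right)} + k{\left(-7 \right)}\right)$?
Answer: $-64 + \frac{8 i \sqrt{7}}{7} \approx -64.0 + 3.0237 i$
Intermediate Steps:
$v{\left(o \right)} = o$ ($v{\left(o \right)} = 0 + o = o$)
$k{\left(I \right)} = \frac{1}{2 \sqrt{I}}$ ($k{\left(I \right)} = \frac{\sqrt{I}}{I + I} = \frac{\sqrt{I}}{2 I} = \frac{1}{2 I} \sqrt{I} = \frac{1}{2 \sqrt{I}}$)
$- 16 \left(g{\left(2 \right)} + k{\left(-7 \right)}\right) = - 16 \left(2^{2} + \frac{1}{2 i \sqrt{7}}\right) = - 16 \left(4 + \frac{\left(- \frac{1}{7}\right) i \sqrt{7}}{2}\right) = - 16 \left(4 - \frac{i \sqrt{7}}{14}\right) = -64 + \frac{8 i \sqrt{7}}{7}$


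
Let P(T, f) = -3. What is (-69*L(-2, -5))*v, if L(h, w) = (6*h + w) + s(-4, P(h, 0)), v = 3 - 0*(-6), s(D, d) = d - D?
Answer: 3312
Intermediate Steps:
v = 3 (v = 3 - 1*0 = 3 + 0 = 3)
L(h, w) = 1 + w + 6*h (L(h, w) = (6*h + w) + (-3 - 1*(-4)) = (w + 6*h) + (-3 + 4) = (w + 6*h) + 1 = 1 + w + 6*h)
(-69*L(-2, -5))*v = -69*(1 - 5 + 6*(-2))*3 = -69*(1 - 5 - 12)*3 = -69*(-16)*3 = 1104*3 = 3312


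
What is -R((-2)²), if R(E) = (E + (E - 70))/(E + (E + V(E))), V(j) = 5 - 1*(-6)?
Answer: 62/19 ≈ 3.2632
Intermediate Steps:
V(j) = 11 (V(j) = 5 + 6 = 11)
R(E) = (-70 + 2*E)/(11 + 2*E) (R(E) = (E + (E - 70))/(E + (E + 11)) = (E + (-70 + E))/(E + (11 + E)) = (-70 + 2*E)/(11 + 2*E))
-R((-2)²) = -2*(-35 + (-2)²)/(11 + 2*(-2)²) = -2*(-35 + 4)/(11 + 2*4) = -2*(-31)/(11 + 8) = -2*(-31)/19 = -1*(-62/19) = 62/19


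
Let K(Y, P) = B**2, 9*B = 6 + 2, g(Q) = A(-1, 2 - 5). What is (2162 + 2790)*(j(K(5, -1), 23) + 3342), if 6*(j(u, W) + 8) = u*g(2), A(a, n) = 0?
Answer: 16509968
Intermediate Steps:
g(Q) = 0
B = 8/9 (B = (6 + 2)/9 = (1/9)*8 = 8/9 ≈ 0.88889)
K(Y, P) = 64/81 (K(Y, P) = (8/9)**2 = 64/81)
j(u, W) = -8 (j(u, W) = -8 + (u*0)/6 = -8 + (1/6)*0 = -8 + 0 = -8)
(2162 + 2790)*(j(K(5, -1), 23) + 3342) = (2162 + 2790)*(-8 + 3342) = 4952*3334 = 16509968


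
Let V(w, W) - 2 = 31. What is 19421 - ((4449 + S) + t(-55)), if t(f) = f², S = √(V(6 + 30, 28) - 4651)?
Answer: 11947 - I*√4618 ≈ 11947.0 - 67.956*I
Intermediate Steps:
V(w, W) = 33 (V(w, W) = 2 + 31 = 33)
S = I*√4618 (S = √(33 - 4651) = √(-4618) = I*√4618 ≈ 67.956*I)
19421 - ((4449 + S) + t(-55)) = 19421 - ((4449 + I*√4618) + (-55)²) = 19421 - ((4449 + I*√4618) + 3025) = 19421 - (7474 + I*√4618) = 19421 + (-7474 - I*√4618) = 11947 - I*√4618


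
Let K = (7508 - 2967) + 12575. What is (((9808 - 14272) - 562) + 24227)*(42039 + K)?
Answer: 1135835155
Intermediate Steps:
K = 17116 (K = 4541 + 12575 = 17116)
(((9808 - 14272) - 562) + 24227)*(42039 + K) = (((9808 - 14272) - 562) + 24227)*(42039 + 17116) = ((-4464 - 562) + 24227)*59155 = (-5026 + 24227)*59155 = 19201*59155 = 1135835155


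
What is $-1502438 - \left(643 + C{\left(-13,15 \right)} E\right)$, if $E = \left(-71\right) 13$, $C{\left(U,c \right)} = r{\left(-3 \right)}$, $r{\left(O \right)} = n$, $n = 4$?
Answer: $-1499389$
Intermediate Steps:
$r{\left(O \right)} = 4$
$C{\left(U,c \right)} = 4$
$E = -923$
$-1502438 - \left(643 + C{\left(-13,15 \right)} E\right) = -1502438 - \left(643 + 4 \left(-923\right)\right) = -1502438 - \left(643 - 3692\right) = -1502438 - -3049 = -1502438 + 3049 = -1499389$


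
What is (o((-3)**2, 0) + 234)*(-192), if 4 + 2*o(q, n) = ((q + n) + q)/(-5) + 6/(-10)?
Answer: -220704/5 ≈ -44141.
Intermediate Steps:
o(q, n) = -23/10 - q/5 - n/10 (o(q, n) = -2 + (((q + n) + q)/(-5) + 6/(-10))/2 = -2 + (((n + q) + q)*(-1/5) + 6*(-1/10))/2 = -2 + ((n + 2*q)*(-1/5) - 3/5)/2 = -2 + ((-2*q/5 - n/5) - 3/5)/2 = -2 + (-3/5 - 2*q/5 - n/5)/2 = -2 + (-3/10 - q/5 - n/10) = -23/10 - q/5 - n/10)
(o((-3)**2, 0) + 234)*(-192) = ((-23/10 - 1/5*(-3)**2 - 1/10*0) + 234)*(-192) = ((-23/10 - 1/5*9 + 0) + 234)*(-192) = ((-23/10 - 9/5 + 0) + 234)*(-192) = (-41/10 + 234)*(-192) = (2299/10)*(-192) = -220704/5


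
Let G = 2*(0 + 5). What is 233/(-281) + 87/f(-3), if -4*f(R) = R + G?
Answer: -99419/1967 ≈ -50.543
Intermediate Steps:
G = 10 (G = 2*5 = 10)
f(R) = -5/2 - R/4 (f(R) = -(R + 10)/4 = -(10 + R)/4 = -5/2 - R/4)
233/(-281) + 87/f(-3) = 233/(-281) + 87/(-5/2 - 1/4*(-3)) = 233*(-1/281) + 87/(-5/2 + 3/4) = -233/281 + 87/(-7/4) = -233/281 + 87*(-4/7) = -233/281 - 348/7 = -99419/1967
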